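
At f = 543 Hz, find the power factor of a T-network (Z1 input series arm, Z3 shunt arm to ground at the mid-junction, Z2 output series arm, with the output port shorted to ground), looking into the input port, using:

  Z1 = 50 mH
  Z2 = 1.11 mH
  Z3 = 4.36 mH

Step 1 — Angular frequency: ω = 2π·f = 2π·543 = 3412 rad/s.
Step 2 — Component impedances:
  Z1: Z = jωL = j·3412·0.05 = 0 + j170.6 Ω
  Z2: Z = jωL = j·3412·0.00111 = 0 + j3.787 Ω
  Z3: Z = jωL = j·3412·0.00436 = 0 + j14.88 Ω
Step 3 — With the output port shorted to ground, the output series arm Z2 runs from the junction to ground; the shunt arm Z3 also runs from the junction to ground. They appear in parallel: Z3 || Z2 = 0 + j3.019 Ω.
Step 4 — Series with input arm Z1: Z_in = Z1 + (Z3 || Z2) = 0 + j173.6 Ω = 173.6∠90.0° Ω.
Step 5 — Power factor: PF = cos(φ) = Re(Z)/|Z| = 0/173.6 = 0.
Step 6 — Type: Im(Z) = 173.6 ⇒ lagging (phase φ = 90.0°).

PF = 0 (lagging, φ = 90.0°)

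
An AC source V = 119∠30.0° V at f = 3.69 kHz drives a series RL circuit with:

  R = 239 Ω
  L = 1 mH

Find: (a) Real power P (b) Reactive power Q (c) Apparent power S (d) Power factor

Step 1 — Angular frequency: ω = 2π·f = 2π·3690 = 2.318e+04 rad/s.
Step 2 — Component impedances:
  R: Z = R = 239 Ω
  L: Z = jωL = j·2.318e+04·0.001 = 0 + j23.18 Ω
Step 3 — Series combination: Z_total = R + L = 239 + j23.18 Ω = 240.1∠5.5° Ω.
Step 4 — Source phasor: V = 119∠30.0° V = 103.1 + j59.5 V.
Step 5 — Current: I = V / Z = 0.4511 + j0.2052 A = 0.4956∠24.5° A.
Step 6 — Complex power: S = V·I* = 58.7 + j5.694 VA.
Step 7 — Real power: P = Re(S) = 58.7 W.
Step 8 — Reactive power: Q = Im(S) = 5.694 VAR.
Step 9 — Apparent power: |S| = 58.97 VA.
Step 10 — Power factor: PF = P/|S| = 0.9953 (lagging).

(a) P = 58.7 W  (b) Q = 5.694 VAR  (c) S = 58.97 VA  (d) PF = 0.9953 (lagging)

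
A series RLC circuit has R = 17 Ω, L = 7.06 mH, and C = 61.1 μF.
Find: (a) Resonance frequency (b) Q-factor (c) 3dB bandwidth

Step 1 — Resonance: ω₀ = 1/√(LC) = 1/√(0.00706·6.11e-05) = 1523 rad/s.
Step 2 — f₀ = ω₀/(2π) = 242.3 Hz.
Step 3 — Series Q: Q = ω₀L/R = 1523·0.00706/17 = 0.6323.
Step 4 — Bandwidth: Δω = ω₀/Q = 2408 rad/s; BW = Δω/(2π) = 383.2 Hz.

(a) f₀ = 242.3 Hz  (b) Q = 0.6323  (c) BW = 383.2 Hz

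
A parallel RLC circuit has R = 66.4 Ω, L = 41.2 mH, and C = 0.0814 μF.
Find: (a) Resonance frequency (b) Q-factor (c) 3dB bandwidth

Step 1 — Resonance: ω₀ = 1/√(LC) = 1/√(0.0412·8.14e-08) = 1.727e+04 rad/s.
Step 2 — f₀ = ω₀/(2π) = 2748 Hz.
Step 3 — Parallel Q: Q = R/(ω₀L) = 66.4/(1.727e+04·0.0412) = 0.09333.
Step 4 — Bandwidth: Δω = ω₀/Q = 1.85e+05 rad/s; BW = Δω/(2π) = 2.945e+04 Hz.

(a) f₀ = 2748 Hz  (b) Q = 0.09333  (c) BW = 2.945e+04 Hz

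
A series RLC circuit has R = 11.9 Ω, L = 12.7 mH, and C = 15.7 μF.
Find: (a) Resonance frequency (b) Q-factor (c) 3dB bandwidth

Step 1 — Resonance: ω₀ = 1/√(LC) = 1/√(0.0127·1.57e-05) = 2239 rad/s.
Step 2 — f₀ = ω₀/(2π) = 356.4 Hz.
Step 3 — Series Q: Q = ω₀L/R = 2239·0.0127/11.9 = 2.39.
Step 4 — Bandwidth: Δω = ω₀/Q = 937 rad/s; BW = Δω/(2π) = 149.1 Hz.

(a) f₀ = 356.4 Hz  (b) Q = 2.39  (c) BW = 149.1 Hz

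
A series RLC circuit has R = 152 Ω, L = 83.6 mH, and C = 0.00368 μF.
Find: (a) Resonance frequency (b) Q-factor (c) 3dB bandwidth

Step 1 — Resonance: ω₀ = 1/√(LC) = 1/√(0.0836·3.68e-09) = 5.701e+04 rad/s.
Step 2 — f₀ = ω₀/(2π) = 9074 Hz.
Step 3 — Series Q: Q = ω₀L/R = 5.701e+04·0.0836/152 = 31.36.
Step 4 — Bandwidth: Δω = ω₀/Q = 1818 rad/s; BW = Δω/(2π) = 289.4 Hz.

(a) f₀ = 9074 Hz  (b) Q = 31.36  (c) BW = 289.4 Hz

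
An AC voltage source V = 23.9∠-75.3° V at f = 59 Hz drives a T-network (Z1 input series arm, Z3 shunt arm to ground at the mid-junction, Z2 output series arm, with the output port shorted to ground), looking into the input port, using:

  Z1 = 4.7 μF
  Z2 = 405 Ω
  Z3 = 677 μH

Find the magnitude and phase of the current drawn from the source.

Step 1 — Angular frequency: ω = 2π·f = 2π·59 = 370.7 rad/s.
Step 2 — Component impedances:
  Z1: Z = 1/(jωC) = -j/(ω·C) = 0 - j573.9 Ω
  Z2: Z = R = 405 Ω
  Z3: Z = jωL = j·370.7·0.000677 = 0 + j0.251 Ω
Step 3 — With the output port shorted to ground, the output series arm Z2 runs from the junction to ground; the shunt arm Z3 also runs from the junction to ground. They appear in parallel: Z3 || Z2 = 0.0001555 + j0.251 Ω.
Step 4 — Series with input arm Z1: Z_in = Z1 + (Z3 || Z2) = 0.0001555 - j573.7 Ω = 573.7∠-90.0° Ω.
Step 5 — Source phasor: V = 23.9∠-75.3° V = 6.065 - j23.12 V.
Step 6 — Ohm's law: I = V / Z_total = (6.065 - j23.12) / (0.0001555 - j573.7) = 0.0403 + j0.01057 A.
Step 7 — Convert to polar: |I| = 0.04166 A, ∠I = 14.7°.

I = 0.04166∠14.7° A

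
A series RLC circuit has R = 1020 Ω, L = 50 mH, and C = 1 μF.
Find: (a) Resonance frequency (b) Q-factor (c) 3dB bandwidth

Step 1 — Resonance: ω₀ = 1/√(LC) = 1/√(0.05·1e-06) = 4472 rad/s.
Step 2 — f₀ = ω₀/(2π) = 711.8 Hz.
Step 3 — Series Q: Q = ω₀L/R = 4472·0.05/1020 = 0.2192.
Step 4 — Bandwidth: Δω = ω₀/Q = 2.04e+04 rad/s; BW = Δω/(2π) = 3247 Hz.

(a) f₀ = 711.8 Hz  (b) Q = 0.2192  (c) BW = 3247 Hz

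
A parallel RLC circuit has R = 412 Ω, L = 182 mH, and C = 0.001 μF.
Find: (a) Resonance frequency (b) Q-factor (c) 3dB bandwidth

Step 1 — Resonance: ω₀ = 1/√(LC) = 1/√(0.182·1e-09) = 7.412e+04 rad/s.
Step 2 — f₀ = ω₀/(2π) = 1.18e+04 Hz.
Step 3 — Parallel Q: Q = R/(ω₀L) = 412/(7.412e+04·0.182) = 0.03054.
Step 4 — Bandwidth: Δω = ω₀/Q = 2.427e+06 rad/s; BW = Δω/(2π) = 3.863e+05 Hz.

(a) f₀ = 1.18e+04 Hz  (b) Q = 0.03054  (c) BW = 3.863e+05 Hz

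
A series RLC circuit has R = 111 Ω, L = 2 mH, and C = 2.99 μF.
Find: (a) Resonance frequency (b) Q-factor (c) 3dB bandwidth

Step 1 — Resonance: ω₀ = 1/√(LC) = 1/√(0.002·2.99e-06) = 1.293e+04 rad/s.
Step 2 — f₀ = ω₀/(2π) = 2058 Hz.
Step 3 — Series Q: Q = ω₀L/R = 1.293e+04·0.002/111 = 0.233.
Step 4 — Bandwidth: Δω = ω₀/Q = 5.55e+04 rad/s; BW = Δω/(2π) = 8833 Hz.

(a) f₀ = 2058 Hz  (b) Q = 0.233  (c) BW = 8833 Hz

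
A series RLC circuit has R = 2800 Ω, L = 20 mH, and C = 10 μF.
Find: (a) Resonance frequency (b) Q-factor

Step 1 — Resonance condition Im(Z)=0 gives ω₀ = 1/√(LC).
Step 2 — ω₀ = 1/√(0.02·1e-05) = 2236 rad/s.
Step 3 — f₀ = ω₀/(2π) = 355.9 Hz.
Step 4 — Series Q: Q = ω₀L/R = 2236·0.02/2800 = 0.01597.

(a) f₀ = 355.9 Hz  (b) Q = 0.01597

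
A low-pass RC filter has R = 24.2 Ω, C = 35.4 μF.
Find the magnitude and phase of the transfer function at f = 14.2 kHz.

Step 1 — Angular frequency: ω = 2π·1.42e+04 = 8.922e+04 rad/s.
Step 2 — Transfer function: H(jω) = 1/(1 + jωRC).
Step 3 — Denominator: 1 + jωRC = 1 + j·8.922e+04·24.2·3.54e-05 = 1 + j76.43.
Step 4 — H = 0.0001711 - j0.01308.
Step 5 — Magnitude: |H| = 0.01308 (-37.7 dB); phase: φ = -89.3°.

|H| = 0.01308 (-37.7 dB), φ = -89.3°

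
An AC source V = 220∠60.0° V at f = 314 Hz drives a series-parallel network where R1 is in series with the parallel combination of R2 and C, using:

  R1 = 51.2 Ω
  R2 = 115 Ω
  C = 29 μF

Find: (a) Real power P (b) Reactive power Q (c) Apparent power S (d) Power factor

Step 1 — Angular frequency: ω = 2π·f = 2π·314 = 1973 rad/s.
Step 2 — Component impedances:
  R1: Z = R = 51.2 Ω
  R2: Z = R = 115 Ω
  C: Z = 1/(jωC) = -j/(ω·C) = 0 - j17.48 Ω
Step 3 — Parallel branch: R2 || C = 1/(1/R2 + 1/C) = 2.596 - j17.08 Ω.
Step 4 — Series with R1: Z_total = R1 + (R2 || C) = 53.8 - j17.08 Ω = 56.44∠-17.6° Ω.
Step 5 — Source phasor: V = 220∠60.0° V = 110 + j190.5 V.
Step 6 — Current: I = V / Z = 0.8358 + j3.807 A = 3.898∠77.6° A.
Step 7 — Complex power: S = V·I* = 817.3 - j259.5 VA.
Step 8 — Real power: P = Re(S) = 817.3 W.
Step 9 — Reactive power: Q = Im(S) = -259.5 VAR.
Step 10 — Apparent power: |S| = 857.5 VA.
Step 11 — Power factor: PF = P/|S| = 0.9531 (leading).

(a) P = 817.3 W  (b) Q = -259.5 VAR  (c) S = 857.5 VA  (d) PF = 0.9531 (leading)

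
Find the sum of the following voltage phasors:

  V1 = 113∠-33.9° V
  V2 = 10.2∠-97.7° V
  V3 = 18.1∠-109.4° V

Step 1 — Convert each phasor to rectangular form:
  V1 = 113·(cos(-33.9°) + j·sin(-33.9°)) = 93.79 - j63.03 V
  V2 = 10.2·(cos(-97.7°) + j·sin(-97.7°)) = -1.367 - j10.11 V
  V3 = 18.1·(cos(-109.4°) + j·sin(-109.4°)) = -6.012 - j17.07 V
Step 2 — Sum components: V_total = 86.41 - j90.21 V.
Step 3 — Convert to polar: |V_total| = 124.9 V, ∠V_total = -46.2°.

V_total = 124.9∠-46.2° V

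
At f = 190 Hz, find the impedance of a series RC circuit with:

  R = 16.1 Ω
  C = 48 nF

Step 1 — Angular frequency: ω = 2π·f = 2π·190 = 1194 rad/s.
Step 2 — Component impedances:
  R: Z = R = 16.1 Ω
  C: Z = 1/(jωC) = -j/(ω·C) = 0 - j1.745e+04 Ω
Step 3 — Series combination: Z_total = R + C = 16.1 - j1.745e+04 Ω = 1.745e+04∠-89.9° Ω.

Z = 16.1 - j1.745e+04 Ω = 1.745e+04∠-89.9° Ω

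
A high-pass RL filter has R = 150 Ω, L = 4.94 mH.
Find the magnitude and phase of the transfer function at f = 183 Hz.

Step 1 — Angular frequency: ω = 2π·183 = 1150 rad/s.
Step 2 — Transfer function: H(jω) = jωL/(R + jωL).
Step 3 — Numerator jωL = j·5.68; denominator R + jωL = 150 + j5.68.
Step 4 — H = 0.001432 + j0.03781.
Step 5 — Magnitude: |H| = 0.03784 (-28.4 dB); phase: φ = 87.8°.

|H| = 0.03784 (-28.4 dB), φ = 87.8°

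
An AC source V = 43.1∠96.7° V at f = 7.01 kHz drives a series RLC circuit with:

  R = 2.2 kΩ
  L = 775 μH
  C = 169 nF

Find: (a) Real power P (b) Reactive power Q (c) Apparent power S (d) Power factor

Step 1 — Angular frequency: ω = 2π·f = 2π·7010 = 4.405e+04 rad/s.
Step 2 — Component impedances:
  R: Z = R = 2200 Ω
  L: Z = jωL = j·4.405e+04·0.000775 = 0 + j34.13 Ω
  C: Z = 1/(jωC) = -j/(ω·C) = 0 - j134.3 Ω
Step 3 — Series combination: Z_total = R + L + C = 2200 - j100.2 Ω = 2202∠-2.6° Ω.
Step 4 — Source phasor: V = 43.1∠96.7° V = -5.029 + j42.81 V.
Step 5 — Current: I = V / Z = -0.003165 + j0.01931 A = 0.01957∠99.3° A.
Step 6 — Complex power: S = V·I* = 0.8426 - j0.03838 VA.
Step 7 — Real power: P = Re(S) = 0.8426 W.
Step 8 — Reactive power: Q = Im(S) = -0.03838 VAR.
Step 9 — Apparent power: |S| = 0.8435 VA.
Step 10 — Power factor: PF = P/|S| = 0.999 (leading).

(a) P = 0.8426 W  (b) Q = -0.03838 VAR  (c) S = 0.8435 VA  (d) PF = 0.999 (leading)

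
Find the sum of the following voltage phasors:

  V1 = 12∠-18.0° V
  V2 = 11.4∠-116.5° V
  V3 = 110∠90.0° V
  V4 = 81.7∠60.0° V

Step 1 — Convert each phasor to rectangular form:
  V1 = 12·(cos(-18.0°) + j·sin(-18.0°)) = 11.41 - j3.708 V
  V2 = 11.4·(cos(-116.5°) + j·sin(-116.5°)) = -5.087 - j10.2 V
  V3 = 110·(cos(90.0°) + j·sin(90.0°)) = 0 + j110 V
  V4 = 81.7·(cos(60.0°) + j·sin(60.0°)) = 40.85 + j70.75 V
Step 2 — Sum components: V_total = 47.18 + j166.8 V.
Step 3 — Convert to polar: |V_total| = 173.4 V, ∠V_total = 74.2°.

V_total = 173.4∠74.2° V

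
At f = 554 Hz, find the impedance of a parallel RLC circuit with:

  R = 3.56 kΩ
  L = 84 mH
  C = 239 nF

Step 1 — Angular frequency: ω = 2π·f = 2π·554 = 3481 rad/s.
Step 2 — Component impedances:
  R: Z = R = 3560 Ω
  L: Z = jωL = j·3481·0.084 = 0 + j292.4 Ω
  C: Z = 1/(jωC) = -j/(ω·C) = 0 - j1202 Ω
Step 3 — Parallel combination: 1/Z_total = 1/R + 1/L + 1/C; Z_total = 41.45 + j381.9 Ω = 384.1∠83.8° Ω.

Z = 41.45 + j381.9 Ω = 384.1∠83.8° Ω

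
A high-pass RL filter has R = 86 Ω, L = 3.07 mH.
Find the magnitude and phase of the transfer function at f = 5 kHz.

Step 1 — Angular frequency: ω = 2π·5000 = 3.142e+04 rad/s.
Step 2 — Transfer function: H(jω) = jωL/(R + jωL).
Step 3 — Numerator jωL = j·96.45; denominator R + jωL = 86 + j96.45.
Step 4 — H = 0.5571 + j0.4967.
Step 5 — Magnitude: |H| = 0.7464 (-2.5 dB); phase: φ = 41.7°.

|H| = 0.7464 (-2.5 dB), φ = 41.7°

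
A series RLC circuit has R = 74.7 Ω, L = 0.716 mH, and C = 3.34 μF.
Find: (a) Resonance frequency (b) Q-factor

Step 1 — Resonance condition Im(Z)=0 gives ω₀ = 1/√(LC).
Step 2 — ω₀ = 1/√(0.000716·3.34e-06) = 2.045e+04 rad/s.
Step 3 — f₀ = ω₀/(2π) = 3255 Hz.
Step 4 — Series Q: Q = ω₀L/R = 2.045e+04·0.000716/74.7 = 0.196.

(a) f₀ = 3255 Hz  (b) Q = 0.196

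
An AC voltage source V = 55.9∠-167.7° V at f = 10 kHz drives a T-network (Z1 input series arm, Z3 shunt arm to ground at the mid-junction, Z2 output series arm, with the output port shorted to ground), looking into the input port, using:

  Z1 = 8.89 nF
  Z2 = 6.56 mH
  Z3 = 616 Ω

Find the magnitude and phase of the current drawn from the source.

Step 1 — Angular frequency: ω = 2π·f = 2π·1e+04 = 6.283e+04 rad/s.
Step 2 — Component impedances:
  Z1: Z = 1/(jωC) = -j/(ω·C) = 0 - j1790 Ω
  Z2: Z = jωL = j·6.283e+04·0.00656 = 0 + j412.2 Ω
  Z3: Z = R = 616 Ω
Step 3 — With the output port shorted to ground, the output series arm Z2 runs from the junction to ground; the shunt arm Z3 also runs from the junction to ground. They appear in parallel: Z3 || Z2 = 190.5 + j284.7 Ω.
Step 4 — Series with input arm Z1: Z_in = Z1 + (Z3 || Z2) = 190.5 - j1506 Ω = 1518∠-82.8° Ω.
Step 5 — Source phasor: V = 55.9∠-167.7° V = -54.62 - j11.91 V.
Step 6 — Ohm's law: I = V / Z_total = (-54.62 - j11.91) / (190.5 - j1506) = 0.003267 - j0.03669 A.
Step 7 — Convert to polar: |I| = 0.03684 A, ∠I = -84.9°.

I = 0.03684∠-84.9° A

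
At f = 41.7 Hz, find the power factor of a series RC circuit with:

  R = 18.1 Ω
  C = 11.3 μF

Step 1 — Angular frequency: ω = 2π·f = 2π·41.7 = 262 rad/s.
Step 2 — Component impedances:
  R: Z = R = 18.1 Ω
  C: Z = 1/(jωC) = -j/(ω·C) = 0 - j337.8 Ω
Step 3 — Series combination: Z_total = R + C = 18.1 - j337.8 Ω = 338.2∠-86.9° Ω.
Step 4 — Power factor: PF = cos(φ) = Re(Z)/|Z| = 18.1/338.24 = 0.05351.
Step 5 — Type: Im(Z) = -337.8 ⇒ leading (phase φ = -86.9°).

PF = 0.05351 (leading, φ = -86.9°)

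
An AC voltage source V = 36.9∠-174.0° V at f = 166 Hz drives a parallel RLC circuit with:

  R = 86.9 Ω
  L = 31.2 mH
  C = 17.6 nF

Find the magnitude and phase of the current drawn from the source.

Step 1 — Angular frequency: ω = 2π·f = 2π·166 = 1043 rad/s.
Step 2 — Component impedances:
  R: Z = R = 86.9 Ω
  L: Z = jωL = j·1043·0.0312 = 0 + j32.54 Ω
  C: Z = 1/(jωC) = -j/(ω·C) = 0 - j5.448e+04 Ω
Step 3 — Parallel combination: 1/Z_total = 1/R + 1/L + 1/C; Z_total = 10.7 + j28.55 Ω = 30.49∠69.5° Ω.
Step 4 — Source phasor: V = 36.9∠-174.0° V = -36.7 - j3.857 V.
Step 5 — Ohm's law: I = V / Z_total = (-36.7 - j3.857) / (10.7 + j28.55) = -0.5408 + j1.083 A.
Step 6 — Convert to polar: |I| = 1.21 A, ∠I = 116.5°.

I = 1.21∠116.5° A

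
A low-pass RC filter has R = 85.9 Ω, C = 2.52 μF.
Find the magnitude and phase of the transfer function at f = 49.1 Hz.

Step 1 — Angular frequency: ω = 2π·49.1 = 308.5 rad/s.
Step 2 — Transfer function: H(jω) = 1/(1 + jωRC).
Step 3 — Denominator: 1 + jωRC = 1 + j·308.5·85.9·2.52e-06 = 1 + j0.06678.
Step 4 — H = 0.9956 - j0.06648.
Step 5 — Magnitude: |H| = 0.9978 (-0.0 dB); phase: φ = -3.8°.

|H| = 0.9978 (-0.0 dB), φ = -3.8°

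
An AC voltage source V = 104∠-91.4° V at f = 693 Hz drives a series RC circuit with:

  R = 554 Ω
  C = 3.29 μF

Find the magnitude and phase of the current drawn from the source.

Step 1 — Angular frequency: ω = 2π·f = 2π·693 = 4354 rad/s.
Step 2 — Component impedances:
  R: Z = R = 554 Ω
  C: Z = 1/(jωC) = -j/(ω·C) = 0 - j69.81 Ω
Step 3 — Series combination: Z_total = R + C = 554 - j69.81 Ω = 558.4∠-7.2° Ω.
Step 4 — Source phasor: V = 104∠-91.4° V = -2.541 - j104 V.
Step 5 — Ohm's law: I = V / Z_total = (-2.541 - j104) / (554 - j69.81) = 0.01876 - j0.1853 A.
Step 6 — Convert to polar: |I| = 0.1863 A, ∠I = -84.2°.

I = 0.1863∠-84.2° A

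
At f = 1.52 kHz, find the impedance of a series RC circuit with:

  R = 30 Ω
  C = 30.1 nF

Step 1 — Angular frequency: ω = 2π·f = 2π·1520 = 9550 rad/s.
Step 2 — Component impedances:
  R: Z = R = 30 Ω
  C: Z = 1/(jωC) = -j/(ω·C) = 0 - j3479 Ω
Step 3 — Series combination: Z_total = R + C = 30 - j3479 Ω = 3479∠-89.5° Ω.

Z = 30 - j3479 Ω = 3479∠-89.5° Ω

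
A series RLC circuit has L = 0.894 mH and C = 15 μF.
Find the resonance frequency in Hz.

Step 1 — Resonance condition Im(Z)=0 gives ω₀ = 1/√(LC).
Step 2 — ω₀ = 1/√(0.000894·1.5e-05) = 8635 rad/s.
Step 3 — f₀ = ω₀/(2π) = 1374 Hz.

f₀ = 1374 Hz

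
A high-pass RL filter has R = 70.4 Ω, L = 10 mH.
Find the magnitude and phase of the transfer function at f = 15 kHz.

Step 1 — Angular frequency: ω = 2π·1.5e+04 = 9.425e+04 rad/s.
Step 2 — Transfer function: H(jω) = jωL/(R + jωL).
Step 3 — Numerator jωL = j·942.5; denominator R + jωL = 70.4 + j942.5.
Step 4 — H = 0.9945 + j0.07428.
Step 5 — Magnitude: |H| = 0.9972 (-0.0 dB); phase: φ = 4.3°.

|H| = 0.9972 (-0.0 dB), φ = 4.3°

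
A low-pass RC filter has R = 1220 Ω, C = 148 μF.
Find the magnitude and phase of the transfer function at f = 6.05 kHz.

Step 1 — Angular frequency: ω = 2π·6050 = 3.801e+04 rad/s.
Step 2 — Transfer function: H(jω) = 1/(1 + jωRC).
Step 3 — Denominator: 1 + jωRC = 1 + j·3.801e+04·1220·0.000148 = 1 + j6864.
Step 4 — H = 2.123e-08 - j0.0001457.
Step 5 — Magnitude: |H| = 0.0001457 (-76.7 dB); phase: φ = -90.0°.

|H| = 0.0001457 (-76.7 dB), φ = -90.0°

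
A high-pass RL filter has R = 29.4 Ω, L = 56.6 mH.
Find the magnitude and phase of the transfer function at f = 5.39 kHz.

Step 1 — Angular frequency: ω = 2π·5390 = 3.387e+04 rad/s.
Step 2 — Transfer function: H(jω) = jωL/(R + jωL).
Step 3 — Numerator jωL = j·1917; denominator R + jωL = 29.4 + j1917.
Step 4 — H = 0.9998 + j0.01533.
Step 5 — Magnitude: |H| = 0.9999 (-0.0 dB); phase: φ = 0.9°.

|H| = 0.9999 (-0.0 dB), φ = 0.9°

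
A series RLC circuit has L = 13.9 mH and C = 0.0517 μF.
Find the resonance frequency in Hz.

Step 1 — Resonance condition Im(Z)=0 gives ω₀ = 1/√(LC).
Step 2 — ω₀ = 1/√(0.0139·5.17e-08) = 3.73e+04 rad/s.
Step 3 — f₀ = ω₀/(2π) = 5937 Hz.

f₀ = 5937 Hz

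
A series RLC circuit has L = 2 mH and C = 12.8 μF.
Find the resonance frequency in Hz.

Step 1 — Resonance condition Im(Z)=0 gives ω₀ = 1/√(LC).
Step 2 — ω₀ = 1/√(0.002·1.28e-05) = 6250 rad/s.
Step 3 — f₀ = ω₀/(2π) = 994.7 Hz.

f₀ = 994.7 Hz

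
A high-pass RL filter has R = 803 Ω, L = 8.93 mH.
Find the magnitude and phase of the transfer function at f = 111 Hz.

Step 1 — Angular frequency: ω = 2π·111 = 697.4 rad/s.
Step 2 — Transfer function: H(jω) = jωL/(R + jωL).
Step 3 — Numerator jωL = j·6.228; denominator R + jωL = 803 + j6.228.
Step 4 — H = 6.015e-05 + j0.007756.
Step 5 — Magnitude: |H| = 0.007756 (-42.2 dB); phase: φ = 89.6°.

|H| = 0.007756 (-42.2 dB), φ = 89.6°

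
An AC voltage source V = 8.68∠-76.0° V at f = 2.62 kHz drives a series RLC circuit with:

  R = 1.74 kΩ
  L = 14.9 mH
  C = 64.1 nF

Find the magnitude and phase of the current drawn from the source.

Step 1 — Angular frequency: ω = 2π·f = 2π·2620 = 1.646e+04 rad/s.
Step 2 — Component impedances:
  R: Z = R = 1740 Ω
  L: Z = jωL = j·1.646e+04·0.0149 = 0 + j245.3 Ω
  C: Z = 1/(jωC) = -j/(ω·C) = 0 - j947.7 Ω
Step 3 — Series combination: Z_total = R + L + C = 1740 - j702.4 Ω = 1876∠-22.0° Ω.
Step 4 — Source phasor: V = 8.68∠-76.0° V = 2.1 - j8.422 V.
Step 5 — Ohm's law: I = V / Z_total = (2.1 - j8.422) / (1740 - j702.4) = 0.002718 - j0.003743 A.
Step 6 — Convert to polar: |I| = 0.004626 A, ∠I = -54.0°.

I = 0.004626∠-54.0° A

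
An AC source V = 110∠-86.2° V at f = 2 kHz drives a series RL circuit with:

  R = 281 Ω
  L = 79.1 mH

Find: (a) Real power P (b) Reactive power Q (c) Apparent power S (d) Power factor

Step 1 — Angular frequency: ω = 2π·f = 2π·2000 = 1.257e+04 rad/s.
Step 2 — Component impedances:
  R: Z = R = 281 Ω
  L: Z = jωL = j·1.257e+04·0.0791 = 0 + j994 Ω
Step 3 — Series combination: Z_total = R + L = 281 + j994 Ω = 1033∠74.2° Ω.
Step 4 — Source phasor: V = 110∠-86.2° V = 7.29 - j109.8 V.
Step 5 — Current: I = V / Z = -0.1003 - j0.0357 A = 0.1065∠-160.4° A.
Step 6 — Complex power: S = V·I* = 3.187 + j11.27 VA.
Step 7 — Real power: P = Re(S) = 3.187 W.
Step 8 — Reactive power: Q = Im(S) = 11.27 VAR.
Step 9 — Apparent power: |S| = 11.71 VA.
Step 10 — Power factor: PF = P/|S| = 0.272 (lagging).

(a) P = 3.187 W  (b) Q = 11.27 VAR  (c) S = 11.71 VA  (d) PF = 0.272 (lagging)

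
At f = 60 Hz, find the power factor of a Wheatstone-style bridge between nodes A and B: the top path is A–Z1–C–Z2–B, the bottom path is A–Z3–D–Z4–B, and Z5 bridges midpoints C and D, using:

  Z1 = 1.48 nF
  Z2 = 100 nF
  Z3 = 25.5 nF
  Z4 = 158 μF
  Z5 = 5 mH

Step 1 — Angular frequency: ω = 2π·f = 2π·60 = 377 rad/s.
Step 2 — Component impedances:
  Z1: Z = 1/(jωC) = -j/(ω·C) = 0 - j1.792e+06 Ω
  Z2: Z = 1/(jωC) = -j/(ω·C) = 0 - j2.653e+04 Ω
  Z3: Z = 1/(jωC) = -j/(ω·C) = 0 - j1.04e+05 Ω
  Z4: Z = 1/(jωC) = -j/(ω·C) = 0 - j16.79 Ω
  Z5: Z = jωL = j·377·0.005 = 0 + j1.885 Ω
Step 3 — Bridge requires nodal analysis (the Z5 bridge couples midpoints C and D, so the two paths cannot be reduced to a simple series/parallel combination). Setting node B to ground and injecting 1 A at node A, the 3-node admittance system at A, C, D solves to V_A = Z_AB = 0 - j9.833e+04 Ω = 9.833e+04∠-90.0° Ω.
Step 4 — Power factor: PF = cos(φ) = Re(Z)/|Z| = 0/9.833e+04 = 0.
Step 5 — Type: Im(Z) = -9.833e+04 ⇒ leading (phase φ = -90.0°).

PF = 0 (leading, φ = -90.0°)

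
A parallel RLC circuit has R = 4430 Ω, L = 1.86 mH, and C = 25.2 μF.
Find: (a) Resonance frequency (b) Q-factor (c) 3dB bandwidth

Step 1 — Resonance: ω₀ = 1/√(LC) = 1/√(0.00186·2.52e-05) = 4619 rad/s.
Step 2 — f₀ = ω₀/(2π) = 735.1 Hz.
Step 3 — Parallel Q: Q = R/(ω₀L) = 4430/(4619·0.00186) = 515.6.
Step 4 — Bandwidth: Δω = ω₀/Q = 8.958 rad/s; BW = Δω/(2π) = 1.426 Hz.

(a) f₀ = 735.1 Hz  (b) Q = 515.6  (c) BW = 1.426 Hz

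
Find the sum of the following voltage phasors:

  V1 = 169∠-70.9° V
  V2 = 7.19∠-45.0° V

Step 1 — Convert each phasor to rectangular form:
  V1 = 169·(cos(-70.9°) + j·sin(-70.9°)) = 55.3 - j159.7 V
  V2 = 7.19·(cos(-45.0°) + j·sin(-45.0°)) = 5.084 - j5.084 V
Step 2 — Sum components: V_total = 60.38 - j164.8 V.
Step 3 — Convert to polar: |V_total| = 175.5 V, ∠V_total = -69.9°.

V_total = 175.5∠-69.9° V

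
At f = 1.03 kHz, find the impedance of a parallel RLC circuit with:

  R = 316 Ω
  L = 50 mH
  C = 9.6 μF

Step 1 — Angular frequency: ω = 2π·f = 2π·1030 = 6472 rad/s.
Step 2 — Component impedances:
  R: Z = R = 316 Ω
  L: Z = jωL = j·6472·0.05 = 0 + j323.6 Ω
  C: Z = 1/(jωC) = -j/(ω·C) = 0 - j16.1 Ω
Step 3 — Parallel combination: 1/Z_total = 1/R + 1/L + 1/C; Z_total = 0.9053 - j16.89 Ω = 16.91∠-86.9° Ω.

Z = 0.9053 - j16.89 Ω = 16.91∠-86.9° Ω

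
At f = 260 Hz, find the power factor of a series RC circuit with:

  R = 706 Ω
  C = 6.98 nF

Step 1 — Angular frequency: ω = 2π·f = 2π·260 = 1634 rad/s.
Step 2 — Component impedances:
  R: Z = R = 706 Ω
  C: Z = 1/(jωC) = -j/(ω·C) = 0 - j8.77e+04 Ω
Step 3 — Series combination: Z_total = R + C = 706 - j8.77e+04 Ω = 8.77e+04∠-89.5° Ω.
Step 4 — Power factor: PF = cos(φ) = Re(Z)/|Z| = 706/8.77e+04 = 0.00805.
Step 5 — Type: Im(Z) = -8.77e+04 ⇒ leading (phase φ = -89.5°).

PF = 0.00805 (leading, φ = -89.5°)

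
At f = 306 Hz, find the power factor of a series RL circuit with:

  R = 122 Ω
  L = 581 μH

Step 1 — Angular frequency: ω = 2π·f = 2π·306 = 1923 rad/s.
Step 2 — Component impedances:
  R: Z = R = 122 Ω
  L: Z = jωL = j·1923·0.000581 = 0 + j1.117 Ω
Step 3 — Series combination: Z_total = R + L = 122 + j1.117 Ω = 122∠0.5° Ω.
Step 4 — Power factor: PF = cos(φ) = Re(Z)/|Z| = 122/122 = 1.
Step 5 — Type: Im(Z) = 1.117 ⇒ lagging (phase φ = 0.5°).

PF = 1 (lagging, φ = 0.5°)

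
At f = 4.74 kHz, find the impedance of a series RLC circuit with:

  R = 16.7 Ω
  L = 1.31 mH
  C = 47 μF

Step 1 — Angular frequency: ω = 2π·f = 2π·4740 = 2.978e+04 rad/s.
Step 2 — Component impedances:
  R: Z = R = 16.7 Ω
  L: Z = jωL = j·2.978e+04·0.00131 = 0 + j39.01 Ω
  C: Z = 1/(jωC) = -j/(ω·C) = 0 - j0.7144 Ω
Step 3 — Series combination: Z_total = R + L + C = 16.7 + j38.3 Ω = 41.78∠66.4° Ω.

Z = 16.7 + j38.3 Ω = 41.78∠66.4° Ω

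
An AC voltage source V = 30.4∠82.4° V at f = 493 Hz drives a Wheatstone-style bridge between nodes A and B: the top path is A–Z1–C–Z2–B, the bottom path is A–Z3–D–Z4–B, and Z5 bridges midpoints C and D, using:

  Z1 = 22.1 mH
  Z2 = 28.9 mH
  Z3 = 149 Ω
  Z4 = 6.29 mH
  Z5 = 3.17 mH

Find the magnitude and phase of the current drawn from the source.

Step 1 — Angular frequency: ω = 2π·f = 2π·493 = 3098 rad/s.
Step 2 — Component impedances:
  Z1: Z = jωL = j·3098·0.0221 = 0 + j68.46 Ω
  Z2: Z = jωL = j·3098·0.0289 = 0 + j89.52 Ω
  Z3: Z = R = 149 Ω
  Z4: Z = jωL = j·3098·0.00629 = 0 + j19.48 Ω
  Z5: Z = jωL = j·3098·0.00317 = 0 + j9.819 Ω
Step 3 — Bridge requires nodal analysis (the Z5 bridge couples midpoints C and D, so the two paths cannot be reduced to a simple series/parallel combination). Setting node B to ground and injecting 1 A at node A, the 3-node admittance system at A, C, D solves to V_A = Z_AB = 30.4 + j74.73 Ω = 80.68∠67.9° Ω.
Step 4 — Source phasor: V = 30.4∠82.4° V = 4.021 + j30.13 V.
Step 5 — Ohm's law: I = V / Z_total = (4.021 + j30.13) / (30.4 + j74.73) = 0.3648 + j0.09458 A.
Step 6 — Convert to polar: |I| = 0.3768 A, ∠I = 14.5°.

I = 0.3768∠14.5° A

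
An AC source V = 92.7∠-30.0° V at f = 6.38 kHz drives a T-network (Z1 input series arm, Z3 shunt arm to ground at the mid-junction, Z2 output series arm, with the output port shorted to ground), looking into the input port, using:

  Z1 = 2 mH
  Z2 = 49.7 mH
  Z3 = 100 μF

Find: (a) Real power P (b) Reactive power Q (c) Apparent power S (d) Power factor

Step 1 — Angular frequency: ω = 2π·f = 2π·6380 = 4.009e+04 rad/s.
Step 2 — Component impedances:
  Z1: Z = jωL = j·4.009e+04·0.002 = 0 + j80.17 Ω
  Z2: Z = jωL = j·4.009e+04·0.0497 = 0 + j1992 Ω
  Z3: Z = 1/(jωC) = -j/(ω·C) = 0 - j0.2495 Ω
Step 3 — With the output port shorted to ground, the output series arm Z2 runs from the junction to ground; the shunt arm Z3 also runs from the junction to ground. They appear in parallel: Z3 || Z2 = 0 - j0.2495 Ω.
Step 4 — Series with input arm Z1: Z_in = Z1 + (Z3 || Z2) = 0 + j79.92 Ω = 79.92∠90.0° Ω.
Step 5 — Source phasor: V = 92.7∠-30.0° V = 80.28 - j46.35 V.
Step 6 — Current: I = V / Z = -0.5799 - j1.004 A = 1.16∠-120.0° A.
Step 7 — Complex power: S = V·I* = 0 + j107.5 VA.
Step 8 — Real power: P = Re(S) = 0 W.
Step 9 — Reactive power: Q = Im(S) = 107.5 VAR.
Step 10 — Apparent power: |S| = 107.5 VA.
Step 11 — Power factor: PF = P/|S| = 0 (lagging).

(a) P = 0 W  (b) Q = 107.5 VAR  (c) S = 107.5 VA  (d) PF = 0 (lagging)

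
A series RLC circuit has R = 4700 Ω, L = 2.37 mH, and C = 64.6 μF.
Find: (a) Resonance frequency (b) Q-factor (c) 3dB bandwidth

Step 1 — Resonance condition Im(Z)=0 gives ω₀ = 1/√(LC).
Step 2 — ω₀ = 1/√(0.00237·6.46e-05) = 2556 rad/s.
Step 3 — f₀ = ω₀/(2π) = 406.8 Hz.
Step 4 — Series Q: Q = ω₀L/R = 2556·0.00237/4700 = 0.001289.
Step 5 — 3dB bandwidth: Δω = ω₀/Q = 1.983e+06 rad/s; BW = Δω/(2π) = 3.156e+05 Hz.

(a) f₀ = 406.8 Hz  (b) Q = 0.001289  (c) BW = 3.156e+05 Hz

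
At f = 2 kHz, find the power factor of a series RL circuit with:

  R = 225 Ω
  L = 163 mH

Step 1 — Angular frequency: ω = 2π·f = 2π·2000 = 1.257e+04 rad/s.
Step 2 — Component impedances:
  R: Z = R = 225 Ω
  L: Z = jωL = j·1.257e+04·0.163 = 0 + j2048 Ω
Step 3 — Series combination: Z_total = R + L = 225 + j2048 Ω = 2061∠83.7° Ω.
Step 4 — Power factor: PF = cos(φ) = Re(Z)/|Z| = 225/2061 = 0.1092.
Step 5 — Type: Im(Z) = 2048 ⇒ lagging (phase φ = 83.7°).

PF = 0.1092 (lagging, φ = 83.7°)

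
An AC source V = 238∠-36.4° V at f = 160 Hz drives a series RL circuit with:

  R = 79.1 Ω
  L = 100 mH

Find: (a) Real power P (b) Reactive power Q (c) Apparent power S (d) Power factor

Step 1 — Angular frequency: ω = 2π·f = 2π·160 = 1005 rad/s.
Step 2 — Component impedances:
  R: Z = R = 79.1 Ω
  L: Z = jωL = j·1005·0.1 = 0 + j100.5 Ω
Step 3 — Series combination: Z_total = R + L = 79.1 + j100.5 Ω = 127.9∠51.8° Ω.
Step 4 — Source phasor: V = 238∠-36.4° V = 191.6 - j141.2 V.
Step 5 — Current: I = V / Z = 0.05833 - j1.86 A = 1.861∠-88.2° A.
Step 6 — Complex power: S = V·I* = 273.8 + j348 VA.
Step 7 — Real power: P = Re(S) = 273.8 W.
Step 8 — Reactive power: Q = Im(S) = 348 VAR.
Step 9 — Apparent power: |S| = 442.8 VA.
Step 10 — Power factor: PF = P/|S| = 0.6184 (lagging).

(a) P = 273.8 W  (b) Q = 348 VAR  (c) S = 442.8 VA  (d) PF = 0.6184 (lagging)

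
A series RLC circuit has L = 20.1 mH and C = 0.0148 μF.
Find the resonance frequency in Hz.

Step 1 — Resonance condition Im(Z)=0 gives ω₀ = 1/√(LC).
Step 2 — ω₀ = 1/√(0.0201·1.48e-08) = 5.798e+04 rad/s.
Step 3 — f₀ = ω₀/(2π) = 9228 Hz.

f₀ = 9228 Hz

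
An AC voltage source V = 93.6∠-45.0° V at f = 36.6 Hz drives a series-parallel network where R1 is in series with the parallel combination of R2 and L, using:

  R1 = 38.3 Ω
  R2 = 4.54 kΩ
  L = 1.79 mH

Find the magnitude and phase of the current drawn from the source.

Step 1 — Angular frequency: ω = 2π·f = 2π·36.6 = 230 rad/s.
Step 2 — Component impedances:
  R1: Z = R = 38.3 Ω
  R2: Z = R = 4540 Ω
  L: Z = jωL = j·230·0.00179 = 0 + j0.4116 Ω
Step 3 — Parallel branch: R2 || L = 1/(1/R2 + 1/L) = 3.732e-05 + j0.4116 Ω.
Step 4 — Series with R1: Z_total = R1 + (R2 || L) = 38.3 + j0.4116 Ω = 38.3∠0.6° Ω.
Step 5 — Source phasor: V = 93.6∠-45.0° V = 66.19 - j66.19 V.
Step 6 — Ohm's law: I = V / Z_total = (66.19 - j66.19) / (38.3 + j0.4116) = 1.709 - j1.746 A.
Step 7 — Convert to polar: |I| = 2.444 A, ∠I = -45.6°.

I = 2.444∠-45.6° A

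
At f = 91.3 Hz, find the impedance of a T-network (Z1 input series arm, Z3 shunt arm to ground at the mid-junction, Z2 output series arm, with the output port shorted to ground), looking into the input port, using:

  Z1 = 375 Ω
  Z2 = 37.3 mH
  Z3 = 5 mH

Step 1 — Angular frequency: ω = 2π·f = 2π·91.3 = 573.7 rad/s.
Step 2 — Component impedances:
  Z1: Z = R = 375 Ω
  Z2: Z = jωL = j·573.7·0.0373 = 0 + j21.4 Ω
  Z3: Z = jωL = j·573.7·0.005 = 0 + j2.868 Ω
Step 3 — With the output port shorted to ground, the output series arm Z2 runs from the junction to ground; the shunt arm Z3 also runs from the junction to ground. They appear in parallel: Z3 || Z2 = 0 + j2.529 Ω.
Step 4 — Series with input arm Z1: Z_in = Z1 + (Z3 || Z2) = 375 + j2.529 Ω = 375∠0.4° Ω.

Z = 375 + j2.529 Ω = 375∠0.4° Ω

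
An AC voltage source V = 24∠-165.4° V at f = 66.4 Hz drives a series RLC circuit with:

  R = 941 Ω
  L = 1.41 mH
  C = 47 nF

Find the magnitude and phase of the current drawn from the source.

Step 1 — Angular frequency: ω = 2π·f = 2π·66.4 = 417.2 rad/s.
Step 2 — Component impedances:
  R: Z = R = 941 Ω
  L: Z = jωL = j·417.2·0.00141 = 0 + j0.5883 Ω
  C: Z = 1/(jωC) = -j/(ω·C) = 0 - j5.1e+04 Ω
Step 3 — Series combination: Z_total = R + L + C = 941 - j5.1e+04 Ω = 5.101e+04∠-88.9° Ω.
Step 4 — Source phasor: V = 24∠-165.4° V = -23.23 - j6.05 V.
Step 5 — Ohm's law: I = V / Z_total = (-23.23 - j6.05) / (941 - j5.1e+04) = 0.0001102 - j0.0004574 A.
Step 6 — Convert to polar: |I| = 0.0004705 A, ∠I = -76.5°.

I = 0.0004705∠-76.5° A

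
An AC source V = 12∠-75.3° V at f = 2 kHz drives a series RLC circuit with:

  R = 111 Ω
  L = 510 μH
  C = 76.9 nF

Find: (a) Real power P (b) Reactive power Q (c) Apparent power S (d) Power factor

Step 1 — Angular frequency: ω = 2π·f = 2π·2000 = 1.257e+04 rad/s.
Step 2 — Component impedances:
  R: Z = R = 111 Ω
  L: Z = jωL = j·1.257e+04·0.00051 = 0 + j6.409 Ω
  C: Z = 1/(jωC) = -j/(ω·C) = 0 - j1035 Ω
Step 3 — Series combination: Z_total = R + L + C = 111 - j1028 Ω = 1034∠-83.8° Ω.
Step 4 — Source phasor: V = 12∠-75.3° V = 3.045 - j11.61 V.
Step 5 — Current: I = V / Z = 0.01147 + j0.001723 A = 0.0116∠8.5° A.
Step 6 — Complex power: S = V·I* = 0.01494 - j0.1384 VA.
Step 7 — Real power: P = Re(S) = 0.01494 W.
Step 8 — Reactive power: Q = Im(S) = -0.1384 VAR.
Step 9 — Apparent power: |S| = 0.1392 VA.
Step 10 — Power factor: PF = P/|S| = 0.1073 (leading).

(a) P = 0.01494 W  (b) Q = -0.1384 VAR  (c) S = 0.1392 VA  (d) PF = 0.1073 (leading)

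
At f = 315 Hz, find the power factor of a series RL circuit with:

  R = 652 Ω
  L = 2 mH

Step 1 — Angular frequency: ω = 2π·f = 2π·315 = 1979 rad/s.
Step 2 — Component impedances:
  R: Z = R = 652 Ω
  L: Z = jωL = j·1979·0.002 = 0 + j3.958 Ω
Step 3 — Series combination: Z_total = R + L = 652 + j3.958 Ω = 652∠0.3° Ω.
Step 4 — Power factor: PF = cos(φ) = Re(Z)/|Z| = 652/652 = 1.
Step 5 — Type: Im(Z) = 3.958 ⇒ lagging (phase φ = 0.3°).

PF = 1 (lagging, φ = 0.3°)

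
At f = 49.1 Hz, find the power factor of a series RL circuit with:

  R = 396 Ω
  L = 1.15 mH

Step 1 — Angular frequency: ω = 2π·f = 2π·49.1 = 308.5 rad/s.
Step 2 — Component impedances:
  R: Z = R = 396 Ω
  L: Z = jωL = j·308.5·0.00115 = 0 + j0.3548 Ω
Step 3 — Series combination: Z_total = R + L = 396 + j0.3548 Ω = 396∠0.1° Ω.
Step 4 — Power factor: PF = cos(φ) = Re(Z)/|Z| = 396/396 = 1.
Step 5 — Type: Im(Z) = 0.3548 ⇒ lagging (phase φ = 0.1°).

PF = 1 (lagging, φ = 0.1°)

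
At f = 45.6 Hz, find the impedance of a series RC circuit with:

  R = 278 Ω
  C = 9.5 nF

Step 1 — Angular frequency: ω = 2π·f = 2π·45.6 = 286.5 rad/s.
Step 2 — Component impedances:
  R: Z = R = 278 Ω
  C: Z = 1/(jωC) = -j/(ω·C) = 0 - j3.674e+05 Ω
Step 3 — Series combination: Z_total = R + C = 278 - j3.674e+05 Ω = 3.674e+05∠-90.0° Ω.

Z = 278 - j3.674e+05 Ω = 3.674e+05∠-90.0° Ω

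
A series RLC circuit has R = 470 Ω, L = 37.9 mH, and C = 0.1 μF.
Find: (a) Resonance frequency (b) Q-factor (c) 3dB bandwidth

Step 1 — Resonance condition Im(Z)=0 gives ω₀ = 1/√(LC).
Step 2 — ω₀ = 1/√(0.0379·1e-07) = 1.624e+04 rad/s.
Step 3 — f₀ = ω₀/(2π) = 2585 Hz.
Step 4 — Series Q: Q = ω₀L/R = 1.624e+04·0.0379/470 = 1.31.
Step 5 — 3dB bandwidth: Δω = ω₀/Q = 1.24e+04 rad/s; BW = Δω/(2π) = 1974 Hz.

(a) f₀ = 2585 Hz  (b) Q = 1.31  (c) BW = 1974 Hz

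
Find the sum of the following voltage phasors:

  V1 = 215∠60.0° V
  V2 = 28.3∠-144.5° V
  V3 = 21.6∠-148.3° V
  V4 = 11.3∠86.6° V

Step 1 — Convert each phasor to rectangular form:
  V1 = 215·(cos(60.0°) + j·sin(60.0°)) = 107.5 + j186.2 V
  V2 = 28.3·(cos(-144.5°) + j·sin(-144.5°)) = -23.04 - j16.43 V
  V3 = 21.6·(cos(-148.3°) + j·sin(-148.3°)) = -18.38 - j11.35 V
  V4 = 11.3·(cos(86.6°) + j·sin(86.6°)) = 0.6702 + j11.28 V
Step 2 — Sum components: V_total = 66.75 + j169.7 V.
Step 3 — Convert to polar: |V_total| = 182.3 V, ∠V_total = 68.5°.

V_total = 182.3∠68.5° V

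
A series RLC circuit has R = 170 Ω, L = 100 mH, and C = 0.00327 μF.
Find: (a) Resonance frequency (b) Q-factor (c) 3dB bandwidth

Step 1 — Resonance condition Im(Z)=0 gives ω₀ = 1/√(LC).
Step 2 — ω₀ = 1/√(0.1·3.27e-09) = 5.53e+04 rad/s.
Step 3 — f₀ = ω₀/(2π) = 8801 Hz.
Step 4 — Series Q: Q = ω₀L/R = 5.53e+04·0.1/170 = 32.53.
Step 5 — 3dB bandwidth: Δω = ω₀/Q = 1700 rad/s; BW = Δω/(2π) = 270.6 Hz.

(a) f₀ = 8801 Hz  (b) Q = 32.53  (c) BW = 270.6 Hz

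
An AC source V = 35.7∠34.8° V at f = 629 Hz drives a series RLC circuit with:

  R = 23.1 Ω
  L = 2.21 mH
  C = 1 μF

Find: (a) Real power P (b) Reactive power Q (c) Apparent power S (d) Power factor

Step 1 — Angular frequency: ω = 2π·f = 2π·629 = 3952 rad/s.
Step 2 — Component impedances:
  R: Z = R = 23.1 Ω
  L: Z = jωL = j·3952·0.00221 = 0 + j8.734 Ω
  C: Z = 1/(jωC) = -j/(ω·C) = 0 - j253 Ω
Step 3 — Series combination: Z_total = R + L + C = 23.1 - j244.3 Ω = 245.4∠-84.6° Ω.
Step 4 — Source phasor: V = 35.7∠34.8° V = 29.32 + j20.37 V.
Step 5 — Current: I = V / Z = -0.07142 + j0.1268 A = 0.1455∠119.4° A.
Step 6 — Complex power: S = V·I* = 0.4889 - j5.171 VA.
Step 7 — Real power: P = Re(S) = 0.4889 W.
Step 8 — Reactive power: Q = Im(S) = -5.171 VAR.
Step 9 — Apparent power: |S| = 5.194 VA.
Step 10 — Power factor: PF = P/|S| = 0.09414 (leading).

(a) P = 0.4889 W  (b) Q = -5.171 VAR  (c) S = 5.194 VA  (d) PF = 0.09414 (leading)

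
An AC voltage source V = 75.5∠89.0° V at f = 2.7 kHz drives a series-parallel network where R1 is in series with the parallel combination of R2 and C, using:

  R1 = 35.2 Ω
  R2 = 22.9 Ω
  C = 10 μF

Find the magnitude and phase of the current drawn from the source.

Step 1 — Angular frequency: ω = 2π·f = 2π·2700 = 1.696e+04 rad/s.
Step 2 — Component impedances:
  R1: Z = R = 35.2 Ω
  R2: Z = R = 22.9 Ω
  C: Z = 1/(jωC) = -j/(ω·C) = 0 - j5.895 Ω
Step 3 — Parallel branch: R2 || C = 1/(1/R2 + 1/C) = 1.423 - j5.528 Ω.
Step 4 — Series with R1: Z_total = R1 + (R2 || C) = 36.62 - j5.528 Ω = 37.04∠-8.6° Ω.
Step 5 — Source phasor: V = 75.5∠89.0° V = 1.318 + j75.49 V.
Step 6 — Ohm's law: I = V / Z_total = (1.318 + j75.49) / (36.62 - j5.528) = -0.269 + j2.021 A.
Step 7 — Convert to polar: |I| = 2.038 A, ∠I = 97.6°.

I = 2.038∠97.6° A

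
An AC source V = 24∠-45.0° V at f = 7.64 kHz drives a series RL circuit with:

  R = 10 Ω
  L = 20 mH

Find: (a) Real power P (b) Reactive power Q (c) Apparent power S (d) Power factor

Step 1 — Angular frequency: ω = 2π·f = 2π·7640 = 4.8e+04 rad/s.
Step 2 — Component impedances:
  R: Z = R = 10 Ω
  L: Z = jωL = j·4.8e+04·0.02 = 0 + j960.1 Ω
Step 3 — Series combination: Z_total = R + L = 10 + j960.1 Ω = 960.1∠89.4° Ω.
Step 4 — Source phasor: V = 24∠-45.0° V = 16.97 - j16.97 V.
Step 5 — Current: I = V / Z = -0.01749 - j0.01786 A = 0.025∠-134.4° A.
Step 6 — Complex power: S = V·I* = 0.006248 + j0.5999 VA.
Step 7 — Real power: P = Re(S) = 0.006248 W.
Step 8 — Reactive power: Q = Im(S) = 0.5999 VAR.
Step 9 — Apparent power: |S| = 0.5999 VA.
Step 10 — Power factor: PF = P/|S| = 0.01042 (lagging).

(a) P = 0.006248 W  (b) Q = 0.5999 VAR  (c) S = 0.5999 VA  (d) PF = 0.01042 (lagging)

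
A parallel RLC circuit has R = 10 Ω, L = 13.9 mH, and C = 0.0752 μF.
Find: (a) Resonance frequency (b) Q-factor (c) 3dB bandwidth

Step 1 — Resonance: ω₀ = 1/√(LC) = 1/√(0.0139·7.52e-08) = 3.093e+04 rad/s.
Step 2 — f₀ = ω₀/(2π) = 4923 Hz.
Step 3 — Parallel Q: Q = R/(ω₀L) = 10/(3.093e+04·0.0139) = 0.02326.
Step 4 — Bandwidth: Δω = ω₀/Q = 1.33e+06 rad/s; BW = Δω/(2π) = 2.116e+05 Hz.

(a) f₀ = 4923 Hz  (b) Q = 0.02326  (c) BW = 2.116e+05 Hz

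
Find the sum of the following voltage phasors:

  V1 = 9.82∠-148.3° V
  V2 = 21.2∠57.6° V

Step 1 — Convert each phasor to rectangular form:
  V1 = 9.82·(cos(-148.3°) + j·sin(-148.3°)) = -8.355 - j5.16 V
  V2 = 21.2·(cos(57.6°) + j·sin(57.6°)) = 11.36 + j17.9 V
Step 2 — Sum components: V_total = 3.005 + j12.74 V.
Step 3 — Convert to polar: |V_total| = 13.09 V, ∠V_total = 76.7°.

V_total = 13.09∠76.7° V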